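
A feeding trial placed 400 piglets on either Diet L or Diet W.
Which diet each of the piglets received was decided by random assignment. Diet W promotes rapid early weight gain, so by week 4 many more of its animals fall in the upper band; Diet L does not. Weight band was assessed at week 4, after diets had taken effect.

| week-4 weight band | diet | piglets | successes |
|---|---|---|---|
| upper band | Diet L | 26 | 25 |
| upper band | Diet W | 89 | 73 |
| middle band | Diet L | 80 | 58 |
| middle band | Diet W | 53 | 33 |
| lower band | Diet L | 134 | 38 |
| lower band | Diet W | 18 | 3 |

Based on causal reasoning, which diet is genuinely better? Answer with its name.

Diet W

Week-4 weight band lies on the pathway diet → week-4 weight band → outcome, so adjusting for it blocks the indirect effect. For the total causal effect of diet, use the unadjusted pooled rates.
Pooled: Diet L 50.4% vs Diet W 68.1%; Diet W is higher overall.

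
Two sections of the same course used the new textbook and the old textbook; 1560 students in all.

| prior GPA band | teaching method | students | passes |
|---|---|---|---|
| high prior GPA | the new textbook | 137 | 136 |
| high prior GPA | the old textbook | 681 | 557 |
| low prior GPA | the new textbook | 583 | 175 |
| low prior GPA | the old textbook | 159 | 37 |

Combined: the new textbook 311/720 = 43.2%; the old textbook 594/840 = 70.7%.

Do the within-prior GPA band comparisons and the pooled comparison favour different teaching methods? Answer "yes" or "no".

Within each prior GPA band level (high prior GPA 99.3% vs 81.8%; low prior GPA 30.0% vs 23.3%), the new textbook has the higher rate every time. Pooled: 43.2% vs 70.7% — the old textbook has the higher rate overall. The two comparisons disagree.

yes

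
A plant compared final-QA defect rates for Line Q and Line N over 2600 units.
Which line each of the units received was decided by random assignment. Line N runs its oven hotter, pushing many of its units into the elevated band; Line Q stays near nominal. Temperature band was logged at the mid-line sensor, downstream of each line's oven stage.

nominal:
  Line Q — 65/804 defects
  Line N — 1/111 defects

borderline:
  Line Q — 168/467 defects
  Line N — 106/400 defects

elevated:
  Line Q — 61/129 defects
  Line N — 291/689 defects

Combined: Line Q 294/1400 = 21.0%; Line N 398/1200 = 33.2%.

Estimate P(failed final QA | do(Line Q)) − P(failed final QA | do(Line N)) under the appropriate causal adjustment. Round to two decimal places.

-0.12

In-process temperature band lies on the pathway line → in-process temperature band → outcome, so adjusting for it blocks the indirect effect. For the total causal effect of line, use the unadjusted pooled rates.
The causal difference is the pooled difference: 0.210 − 0.332 = -0.122.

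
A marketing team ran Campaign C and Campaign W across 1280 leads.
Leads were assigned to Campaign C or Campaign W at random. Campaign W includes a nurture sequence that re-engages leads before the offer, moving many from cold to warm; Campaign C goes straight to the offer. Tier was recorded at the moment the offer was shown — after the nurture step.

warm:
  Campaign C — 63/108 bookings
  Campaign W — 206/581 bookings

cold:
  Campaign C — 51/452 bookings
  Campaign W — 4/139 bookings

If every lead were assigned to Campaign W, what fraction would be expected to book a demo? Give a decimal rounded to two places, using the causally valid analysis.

0.29

Because the campaign influences engagement tier, engagement tier is a post-treatment mediator, not a confounder. Stratifying on it would bias the estimate; the causal effect is the crude pooled difference.
So P(outcome | do(Campaign W)) is just the pooled rate for Campaign W: 210/720 = 0.292.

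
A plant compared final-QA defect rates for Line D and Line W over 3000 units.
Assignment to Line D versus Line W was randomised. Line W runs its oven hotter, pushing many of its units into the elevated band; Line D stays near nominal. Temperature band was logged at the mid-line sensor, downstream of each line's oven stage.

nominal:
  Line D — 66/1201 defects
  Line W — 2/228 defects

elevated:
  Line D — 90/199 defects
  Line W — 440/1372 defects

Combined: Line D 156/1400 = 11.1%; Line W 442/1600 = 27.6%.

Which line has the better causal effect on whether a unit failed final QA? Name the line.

The distribution of in-process temperature band is itself part of what the line does — it is an intermediate outcome. Holding it fixed would remove that part of the effect; the total effect is the pooled difference.
Pooled: Line D 11.1% vs Line W 27.6%; Line D is lower overall.

Line D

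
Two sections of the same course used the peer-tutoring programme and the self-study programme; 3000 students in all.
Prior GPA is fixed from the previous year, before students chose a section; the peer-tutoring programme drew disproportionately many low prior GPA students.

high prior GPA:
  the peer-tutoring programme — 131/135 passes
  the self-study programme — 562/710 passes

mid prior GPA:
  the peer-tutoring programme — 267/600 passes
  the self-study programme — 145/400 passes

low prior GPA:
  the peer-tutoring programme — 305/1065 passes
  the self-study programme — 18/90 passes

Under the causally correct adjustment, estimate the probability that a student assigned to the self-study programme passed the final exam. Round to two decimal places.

0.42

The stratified and pooled comparisons disagree (the peer-tutoring programme wins within each prior GPA band; the self-study programme wins overall), so the answer turns on the causal role of prior GPA band.
The imbalance in prior GPA band arose from how students were allocated, not from anything the teaching method did; and prior GPA band independently affects the outcome. The pooled gap is confounded — condition on prior GPA band.
Standardising the self-study programme to the population prior GPA band mix: 0.282·562/710 + 0.333·145/400 + 0.385·18/90 = 0.421.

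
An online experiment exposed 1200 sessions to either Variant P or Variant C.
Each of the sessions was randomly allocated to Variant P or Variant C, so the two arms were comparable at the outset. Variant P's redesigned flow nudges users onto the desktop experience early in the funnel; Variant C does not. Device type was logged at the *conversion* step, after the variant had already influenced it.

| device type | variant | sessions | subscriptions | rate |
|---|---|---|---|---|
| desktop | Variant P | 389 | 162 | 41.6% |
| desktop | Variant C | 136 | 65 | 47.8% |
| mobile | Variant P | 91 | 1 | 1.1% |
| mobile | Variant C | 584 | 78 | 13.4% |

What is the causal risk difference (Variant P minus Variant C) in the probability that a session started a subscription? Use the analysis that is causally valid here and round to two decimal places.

+0.14

The device type-specific comparison favours Variant C throughout, but the pooled figures favour Variant P. The question is whether to condition on device type.
Device type is recorded after the variant and is itself shifted by it — it sits on the causal path from variant to outcome. Conditioning on a mediator would strip out part of the effect we want; the pooled comparison gives the total causal effect.
The causal difference is the pooled difference: 0.340 − 0.199 = +0.141.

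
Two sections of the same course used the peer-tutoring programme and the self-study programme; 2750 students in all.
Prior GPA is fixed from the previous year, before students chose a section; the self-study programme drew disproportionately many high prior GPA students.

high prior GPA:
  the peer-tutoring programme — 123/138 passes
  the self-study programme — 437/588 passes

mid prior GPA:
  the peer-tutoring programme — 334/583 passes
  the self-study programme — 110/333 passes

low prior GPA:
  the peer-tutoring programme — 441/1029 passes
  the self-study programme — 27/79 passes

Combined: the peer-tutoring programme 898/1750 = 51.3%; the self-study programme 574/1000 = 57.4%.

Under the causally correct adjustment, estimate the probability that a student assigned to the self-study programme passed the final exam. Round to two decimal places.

Within every prior GPA band level the peer-tutoring programme has the higher rate, yet pooled the self-study programme does — Simpson's reversal.
Prior GPA band satisfies the back-door criterion: it is not a descendant of the teaching method, and it blocks the spurious path from teaching method to outcome. Adjusting for it (i.e., using the within-prior GPA band rates) gives the causal effect.
Standardising the self-study programme to the population prior GPA band mix: 0.264·437/588 + 0.333·110/333 + 0.403·27/79 = 0.444.

0.44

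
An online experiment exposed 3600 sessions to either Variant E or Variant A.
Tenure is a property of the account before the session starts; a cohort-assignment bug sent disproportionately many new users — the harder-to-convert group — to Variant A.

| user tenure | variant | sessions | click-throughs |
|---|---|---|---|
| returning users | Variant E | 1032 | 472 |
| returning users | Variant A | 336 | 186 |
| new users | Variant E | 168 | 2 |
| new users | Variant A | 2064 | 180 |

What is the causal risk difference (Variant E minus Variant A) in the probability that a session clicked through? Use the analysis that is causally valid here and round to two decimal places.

User tenure is set before the variant has any effect — it is not caused by the variant — and it independently drives the outcome. That makes it a confounder, so the causal comparison is within user tenure levels.
Adjusting over the population distribution of user tenure: 0.380·(0.457−0.554) + 0.620·(0.012−0.087) = -0.083.

-0.08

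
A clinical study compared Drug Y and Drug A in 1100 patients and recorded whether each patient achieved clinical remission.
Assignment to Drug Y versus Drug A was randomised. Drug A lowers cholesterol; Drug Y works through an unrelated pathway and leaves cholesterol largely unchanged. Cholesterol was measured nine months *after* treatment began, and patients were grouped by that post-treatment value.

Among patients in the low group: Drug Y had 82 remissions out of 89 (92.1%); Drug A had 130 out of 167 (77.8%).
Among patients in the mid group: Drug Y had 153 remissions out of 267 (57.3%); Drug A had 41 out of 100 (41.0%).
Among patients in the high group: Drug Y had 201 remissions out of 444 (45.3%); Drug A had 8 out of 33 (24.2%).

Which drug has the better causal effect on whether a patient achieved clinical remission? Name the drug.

Drug A

Because the drug influences cholesterol, cholesterol is a post-treatment mediator, not a confounder. Stratifying on it would bias the estimate; the causal effect is the crude pooled difference.
Pooled: Drug Y 54.5% vs Drug A 59.7%; Drug A is higher overall.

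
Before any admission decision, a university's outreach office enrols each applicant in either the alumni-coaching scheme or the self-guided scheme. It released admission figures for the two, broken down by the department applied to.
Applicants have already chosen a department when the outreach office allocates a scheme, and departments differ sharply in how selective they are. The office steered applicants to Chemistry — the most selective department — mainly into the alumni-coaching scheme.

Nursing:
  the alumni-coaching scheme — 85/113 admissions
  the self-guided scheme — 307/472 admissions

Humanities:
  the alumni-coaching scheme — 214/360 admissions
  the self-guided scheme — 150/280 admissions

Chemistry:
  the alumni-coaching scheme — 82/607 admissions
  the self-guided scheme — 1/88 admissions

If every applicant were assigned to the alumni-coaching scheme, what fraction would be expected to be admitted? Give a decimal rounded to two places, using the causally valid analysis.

The imbalance in department arose from how applicants were allocated, not from anything the outreach scheme did; and department independently affects the outcome. The pooled gap is confounded — condition on department.
Standardising the alumni-coaching scheme to the population department mix: 0.305·85/113 + 0.333·214/360 + 0.362·82/607 = 0.476.

0.48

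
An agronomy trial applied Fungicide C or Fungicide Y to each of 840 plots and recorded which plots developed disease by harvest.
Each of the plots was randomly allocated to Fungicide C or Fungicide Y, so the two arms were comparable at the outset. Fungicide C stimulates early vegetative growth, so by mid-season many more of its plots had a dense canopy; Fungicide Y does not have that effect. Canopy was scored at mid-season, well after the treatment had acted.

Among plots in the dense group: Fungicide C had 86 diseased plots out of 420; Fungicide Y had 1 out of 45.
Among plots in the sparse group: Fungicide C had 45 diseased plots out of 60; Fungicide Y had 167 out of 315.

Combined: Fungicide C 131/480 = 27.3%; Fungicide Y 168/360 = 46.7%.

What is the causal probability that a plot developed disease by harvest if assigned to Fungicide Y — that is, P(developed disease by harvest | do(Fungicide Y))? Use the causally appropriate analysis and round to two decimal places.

Within every mid-season canopy level Fungicide Y has the lower rate, yet pooled Fungicide C does — Simpson's reversal.
Mid-season canopy is downstream of the fungicide. One should not condition on a consequence of treatment, so the overall rates are the right comparison.
So P(outcome | do(Fungicide Y)) is just the pooled rate for Fungicide Y: 168/360 = 0.467.

0.47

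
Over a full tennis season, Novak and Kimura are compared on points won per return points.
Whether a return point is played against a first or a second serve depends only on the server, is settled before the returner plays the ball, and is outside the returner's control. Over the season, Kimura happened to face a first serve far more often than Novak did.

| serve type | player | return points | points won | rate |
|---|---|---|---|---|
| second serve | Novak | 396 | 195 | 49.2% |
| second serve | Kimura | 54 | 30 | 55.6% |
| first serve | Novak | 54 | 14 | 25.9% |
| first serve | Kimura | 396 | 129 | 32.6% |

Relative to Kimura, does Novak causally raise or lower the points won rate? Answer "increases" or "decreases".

The imbalance in serve type arose from how return points were allocated, not from anything the player did; and serve type independently affects the outcome. The pooled gap is confounded — condition on serve type.
Within each level — second serve: 49.2% vs 55.6%; first serve: 25.9% vs 32.6% — Kimura is higher every time.

decreases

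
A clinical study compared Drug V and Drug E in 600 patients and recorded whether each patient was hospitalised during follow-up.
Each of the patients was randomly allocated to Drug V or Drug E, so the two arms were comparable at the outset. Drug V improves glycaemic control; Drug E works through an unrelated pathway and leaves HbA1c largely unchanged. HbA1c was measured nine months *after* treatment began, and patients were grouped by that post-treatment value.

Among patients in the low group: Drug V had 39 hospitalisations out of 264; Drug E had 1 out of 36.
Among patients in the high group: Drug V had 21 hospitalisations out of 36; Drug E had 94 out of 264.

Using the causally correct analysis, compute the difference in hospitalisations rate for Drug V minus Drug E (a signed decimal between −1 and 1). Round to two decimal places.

Because the drug influences HbA1c, HbA1c is a post-treatment mediator, not a confounder. Stratifying on it would bias the estimate; the causal effect is the crude pooled difference.
The causal difference is the pooled difference: 0.200 − 0.317 = -0.117.

-0.12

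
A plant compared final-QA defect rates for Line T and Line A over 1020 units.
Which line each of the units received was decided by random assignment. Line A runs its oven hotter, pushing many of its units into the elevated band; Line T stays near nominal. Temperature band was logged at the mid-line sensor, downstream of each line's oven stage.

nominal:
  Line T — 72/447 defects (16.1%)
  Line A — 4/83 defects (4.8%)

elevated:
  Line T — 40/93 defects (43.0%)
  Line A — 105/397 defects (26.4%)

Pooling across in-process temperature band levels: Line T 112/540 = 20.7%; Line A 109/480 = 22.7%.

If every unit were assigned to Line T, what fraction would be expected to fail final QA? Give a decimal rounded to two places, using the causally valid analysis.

The stratified and pooled comparisons disagree (Line A wins within each in-process temperature band; Line T wins overall), so the answer turns on the causal role of in-process temperature band.
In-process temperature band lies on the pathway line → in-process temperature band → outcome, so adjusting for it blocks the indirect effect. For the total causal effect of line, use the unadjusted pooled rates.
So P(outcome | do(Line T)) is just the pooled rate for Line T: 112/540 = 0.207.

0.21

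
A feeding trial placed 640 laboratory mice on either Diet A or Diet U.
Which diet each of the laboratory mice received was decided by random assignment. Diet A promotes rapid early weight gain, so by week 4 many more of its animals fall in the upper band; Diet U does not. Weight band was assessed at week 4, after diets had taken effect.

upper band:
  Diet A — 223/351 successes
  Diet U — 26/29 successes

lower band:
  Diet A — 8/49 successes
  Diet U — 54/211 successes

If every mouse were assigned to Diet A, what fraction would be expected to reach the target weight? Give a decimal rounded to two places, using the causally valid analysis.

0.58

The distribution of week-4 weight band is itself part of what the diet does — it is an intermediate outcome. Holding it fixed would remove that part of the effect; the total effect is the pooled difference.
So P(outcome | do(Diet A)) is just the pooled rate for Diet A: 231/400 = 0.578.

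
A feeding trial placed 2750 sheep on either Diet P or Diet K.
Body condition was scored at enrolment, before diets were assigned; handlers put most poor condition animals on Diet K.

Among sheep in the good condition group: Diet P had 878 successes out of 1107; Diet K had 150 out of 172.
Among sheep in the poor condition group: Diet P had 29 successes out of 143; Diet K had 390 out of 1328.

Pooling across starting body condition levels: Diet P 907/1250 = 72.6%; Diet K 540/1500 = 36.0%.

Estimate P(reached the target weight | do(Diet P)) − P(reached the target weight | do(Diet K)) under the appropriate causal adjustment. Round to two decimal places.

Here starting body condition is a common cause — it drives both which diet a case falls under and the outcome. The crude comparison mixes populations; the stratum-specific rates are the causally relevant ones.
Adjusting over the population distribution of starting body condition: 0.465·(0.793−0.872) + 0.535·(0.203−0.294) = -0.085.

-0.09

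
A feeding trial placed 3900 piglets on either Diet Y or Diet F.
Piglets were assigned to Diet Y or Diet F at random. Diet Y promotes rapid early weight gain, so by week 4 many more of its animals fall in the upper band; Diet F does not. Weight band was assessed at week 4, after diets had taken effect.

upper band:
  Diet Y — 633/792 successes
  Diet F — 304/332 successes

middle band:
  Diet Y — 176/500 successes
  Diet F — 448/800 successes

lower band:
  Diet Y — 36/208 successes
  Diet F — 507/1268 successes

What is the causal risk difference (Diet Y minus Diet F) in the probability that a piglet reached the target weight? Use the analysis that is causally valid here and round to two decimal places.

+0.04

Week-4 weight band here is a post-treatment variable shaped by the diet; conditioning on it would introduce bias rather than remove it. The overall comparison is the causal one.
The causal difference is the pooled difference: 0.563 − 0.525 = +0.039.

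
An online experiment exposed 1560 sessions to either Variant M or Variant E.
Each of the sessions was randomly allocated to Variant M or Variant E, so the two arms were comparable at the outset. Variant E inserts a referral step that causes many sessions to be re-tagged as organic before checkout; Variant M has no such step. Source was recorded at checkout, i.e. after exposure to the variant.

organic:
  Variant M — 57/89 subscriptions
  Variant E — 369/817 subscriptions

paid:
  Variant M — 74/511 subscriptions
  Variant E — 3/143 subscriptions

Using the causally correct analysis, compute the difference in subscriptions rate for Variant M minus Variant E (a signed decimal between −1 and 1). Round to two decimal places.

-0.17

Traffic source is recorded after the variant and is itself shifted by it — it sits on the causal path from variant to outcome. Conditioning on a mediator would strip out part of the effect we want; the pooled comparison gives the total causal effect.
The causal difference is the pooled difference: 0.218 − 0.388 = -0.169.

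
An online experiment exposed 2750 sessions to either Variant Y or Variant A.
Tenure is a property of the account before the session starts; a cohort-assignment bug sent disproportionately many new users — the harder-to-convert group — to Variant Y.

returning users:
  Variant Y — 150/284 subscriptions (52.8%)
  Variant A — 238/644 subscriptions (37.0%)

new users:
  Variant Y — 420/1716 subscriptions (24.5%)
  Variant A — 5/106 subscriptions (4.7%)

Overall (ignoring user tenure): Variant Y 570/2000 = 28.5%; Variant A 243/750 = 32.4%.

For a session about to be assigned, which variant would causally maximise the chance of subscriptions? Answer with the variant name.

Variant Y

User tenure differs across variants for reasons unrelated to any effect of the variant itself, and it separately predicts the outcome — a classic confounder. We must compare within user tenure levels.
Within each level — returning users: 52.8% vs 37.0%; new users: 24.5% vs 4.7% — Variant Y is higher every time.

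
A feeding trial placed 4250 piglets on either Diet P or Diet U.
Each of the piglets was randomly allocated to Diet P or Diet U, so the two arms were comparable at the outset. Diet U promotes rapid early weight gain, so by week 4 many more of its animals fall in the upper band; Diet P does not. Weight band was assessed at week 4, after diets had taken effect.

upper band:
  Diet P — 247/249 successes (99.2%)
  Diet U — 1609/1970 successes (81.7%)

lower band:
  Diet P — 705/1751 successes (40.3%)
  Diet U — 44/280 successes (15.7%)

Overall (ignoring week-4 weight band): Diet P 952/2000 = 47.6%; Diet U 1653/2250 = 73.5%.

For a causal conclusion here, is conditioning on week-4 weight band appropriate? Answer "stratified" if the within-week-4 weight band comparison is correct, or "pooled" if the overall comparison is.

The distribution of week-4 weight band is itself part of what the diet does — it is an intermediate outcome. Holding it fixed would remove that part of the effect; the total effect is the pooled difference.
Pooled: Diet P 47.6% vs Diet U 73.5%; Diet U is higher overall.

pooled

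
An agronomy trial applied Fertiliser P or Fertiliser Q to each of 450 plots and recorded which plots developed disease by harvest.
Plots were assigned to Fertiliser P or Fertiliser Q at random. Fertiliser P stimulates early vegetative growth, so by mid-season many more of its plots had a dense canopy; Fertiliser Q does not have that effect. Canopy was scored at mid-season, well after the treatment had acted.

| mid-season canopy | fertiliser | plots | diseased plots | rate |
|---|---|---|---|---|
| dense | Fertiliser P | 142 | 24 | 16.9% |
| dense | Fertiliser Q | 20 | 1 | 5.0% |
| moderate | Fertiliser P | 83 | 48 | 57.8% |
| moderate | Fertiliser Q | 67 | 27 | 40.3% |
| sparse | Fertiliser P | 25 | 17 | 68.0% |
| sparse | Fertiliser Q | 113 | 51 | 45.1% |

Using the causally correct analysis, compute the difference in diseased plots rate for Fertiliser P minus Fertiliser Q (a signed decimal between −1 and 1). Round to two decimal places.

The distribution of mid-season canopy is itself part of what the fertiliser does — it is an intermediate outcome. Holding it fixed would remove that part of the effect; the total effect is the pooled difference.
The causal difference is the pooled difference: 0.356 − 0.395 = -0.039.

-0.04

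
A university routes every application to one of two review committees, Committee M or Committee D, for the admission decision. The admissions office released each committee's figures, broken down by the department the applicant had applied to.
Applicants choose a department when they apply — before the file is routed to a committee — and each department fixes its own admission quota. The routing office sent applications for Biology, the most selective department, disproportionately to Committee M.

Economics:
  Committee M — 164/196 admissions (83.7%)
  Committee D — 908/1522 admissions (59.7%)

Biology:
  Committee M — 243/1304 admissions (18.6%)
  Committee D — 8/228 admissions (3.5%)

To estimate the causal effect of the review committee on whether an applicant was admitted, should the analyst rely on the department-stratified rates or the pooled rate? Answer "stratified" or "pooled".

stratified

The department-specific comparison favours Committee M throughout, but the pooled figures favour Committee D. The question is whether to condition on department.
Since department is a pre-existing factor (not a product of the review committee) and it affects the outcome on its own, it is a confounder. The stratified rates, not the pooled rate, identify the causal effect.
Within each level — Economics: 83.7% vs 59.7%; Biology: 18.6% vs 3.5% — Committee M is higher every time.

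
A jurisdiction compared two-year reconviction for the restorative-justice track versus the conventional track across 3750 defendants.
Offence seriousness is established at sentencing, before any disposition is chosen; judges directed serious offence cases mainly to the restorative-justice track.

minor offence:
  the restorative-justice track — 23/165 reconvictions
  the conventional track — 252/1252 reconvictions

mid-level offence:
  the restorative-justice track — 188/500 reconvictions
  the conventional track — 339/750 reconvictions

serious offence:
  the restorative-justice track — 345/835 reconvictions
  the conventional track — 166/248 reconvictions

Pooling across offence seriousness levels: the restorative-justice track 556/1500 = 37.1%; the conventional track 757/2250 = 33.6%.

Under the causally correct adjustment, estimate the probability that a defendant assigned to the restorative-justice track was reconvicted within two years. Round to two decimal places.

Offence seriousness differs across dispositions for reasons unrelated to any effect of the disposition itself, and it separately predicts the outcome — a classic confounder. We must compare within offence seriousness levels.
Standardising the restorative-justice track to the population offence seriousness mix: 0.378·23/165 + 0.333·188/500 + 0.289·345/835 = 0.297.

0.30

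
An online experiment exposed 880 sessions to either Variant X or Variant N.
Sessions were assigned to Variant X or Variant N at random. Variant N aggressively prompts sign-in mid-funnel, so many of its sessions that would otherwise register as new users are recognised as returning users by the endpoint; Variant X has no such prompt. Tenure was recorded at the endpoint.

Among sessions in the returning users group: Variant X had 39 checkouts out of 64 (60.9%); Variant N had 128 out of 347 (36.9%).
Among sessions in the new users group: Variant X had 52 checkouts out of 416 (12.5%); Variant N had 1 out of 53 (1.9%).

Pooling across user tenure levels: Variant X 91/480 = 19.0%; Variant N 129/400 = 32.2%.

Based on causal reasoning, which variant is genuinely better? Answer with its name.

Variant N

Because the variant influences user tenure, user tenure is a post-treatment mediator, not a confounder. Stratifying on it would bias the estimate; the causal effect is the crude pooled difference.
Pooled: Variant X 19.0% vs Variant N 32.2%; Variant N is higher overall.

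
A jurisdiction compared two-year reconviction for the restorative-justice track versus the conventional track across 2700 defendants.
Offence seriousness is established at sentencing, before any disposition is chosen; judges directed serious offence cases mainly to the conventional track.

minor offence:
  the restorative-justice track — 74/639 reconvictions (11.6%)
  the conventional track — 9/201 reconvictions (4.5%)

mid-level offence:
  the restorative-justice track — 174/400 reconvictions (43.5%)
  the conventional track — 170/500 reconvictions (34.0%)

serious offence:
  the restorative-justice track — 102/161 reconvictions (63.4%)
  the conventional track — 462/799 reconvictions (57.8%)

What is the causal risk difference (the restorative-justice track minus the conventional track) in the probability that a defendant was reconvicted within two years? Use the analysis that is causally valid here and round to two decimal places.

Offence seriousness satisfies the back-door criterion: it is not a descendant of the disposition, and it blocks the spurious path from disposition to outcome. Adjusting for it (i.e., using the within-offence seriousness rates) gives the causal effect.
Adjusting over the population distribution of offence seriousness: 0.311·(0.116−0.045) + 0.333·(0.435−0.340) + 0.356·(0.634−0.578) = +0.073.

+0.07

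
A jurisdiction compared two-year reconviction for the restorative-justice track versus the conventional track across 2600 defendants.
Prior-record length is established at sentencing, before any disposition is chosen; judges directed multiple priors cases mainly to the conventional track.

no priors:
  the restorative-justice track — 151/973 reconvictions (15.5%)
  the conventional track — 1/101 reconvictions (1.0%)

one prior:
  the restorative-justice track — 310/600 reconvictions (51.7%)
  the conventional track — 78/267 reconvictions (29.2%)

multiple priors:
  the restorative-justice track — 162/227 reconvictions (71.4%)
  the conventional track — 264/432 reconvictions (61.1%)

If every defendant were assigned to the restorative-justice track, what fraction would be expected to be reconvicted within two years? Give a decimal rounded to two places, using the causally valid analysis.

0.42

Within every prior-record length level the conventional track has the lower rate, yet pooled the restorative-justice track does — Simpson's reversal.
Prior-record length differs across dispositions for reasons unrelated to any effect of the disposition itself, and it separately predicts the outcome — a classic confounder. We must compare within prior-record length levels.
Standardising the restorative-justice track to the population prior-record length mix: 0.413·151/973 + 0.333·310/600 + 0.253·162/227 = 0.417.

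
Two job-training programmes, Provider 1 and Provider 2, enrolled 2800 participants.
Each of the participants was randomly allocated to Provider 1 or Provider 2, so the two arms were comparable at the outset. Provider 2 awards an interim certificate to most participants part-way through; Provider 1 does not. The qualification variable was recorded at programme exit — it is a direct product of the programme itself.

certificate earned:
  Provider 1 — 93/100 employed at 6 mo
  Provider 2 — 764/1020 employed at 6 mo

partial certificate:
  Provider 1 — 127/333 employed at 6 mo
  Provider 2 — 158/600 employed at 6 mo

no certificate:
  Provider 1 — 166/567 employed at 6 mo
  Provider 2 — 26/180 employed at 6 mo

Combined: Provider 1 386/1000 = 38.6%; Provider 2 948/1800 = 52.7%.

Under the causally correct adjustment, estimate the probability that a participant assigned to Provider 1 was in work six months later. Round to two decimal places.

The qualification attained during the programme-specific comparison favours Provider 1 throughout, but the pooled figures favour Provider 2. The question is whether to condition on qualification attained during the programme.
Qualification attained during the programme is downstream of the programme. One should not condition on a consequence of treatment, so the overall rates are the right comparison.
So P(outcome | do(Provider 1)) is just the pooled rate for Provider 1: 386/1000 = 0.386.

0.39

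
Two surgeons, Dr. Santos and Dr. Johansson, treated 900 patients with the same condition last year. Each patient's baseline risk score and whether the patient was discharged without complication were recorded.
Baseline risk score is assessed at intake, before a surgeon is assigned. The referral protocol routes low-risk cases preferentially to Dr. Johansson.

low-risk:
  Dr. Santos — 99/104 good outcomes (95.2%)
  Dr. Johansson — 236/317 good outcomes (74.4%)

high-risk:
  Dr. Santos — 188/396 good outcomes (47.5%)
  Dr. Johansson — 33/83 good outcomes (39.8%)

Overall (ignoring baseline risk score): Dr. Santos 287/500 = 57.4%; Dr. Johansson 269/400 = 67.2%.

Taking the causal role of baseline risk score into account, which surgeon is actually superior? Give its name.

Dr. Santos

Dr. Santos is higher inside every baseline risk score stratum but Dr. Johansson is higher in aggregate. Whether to stratify depends on how baseline risk score relates to the surgeon.
Since baseline risk score is a pre-existing factor (not a product of the surgeon) and it affects the outcome on its own, it is a confounder. The stratified rates, not the pooled rate, identify the causal effect.
Within each level — low-risk: 95.2% vs 74.4%; high-risk: 47.5% vs 39.8% — Dr. Santos is higher every time.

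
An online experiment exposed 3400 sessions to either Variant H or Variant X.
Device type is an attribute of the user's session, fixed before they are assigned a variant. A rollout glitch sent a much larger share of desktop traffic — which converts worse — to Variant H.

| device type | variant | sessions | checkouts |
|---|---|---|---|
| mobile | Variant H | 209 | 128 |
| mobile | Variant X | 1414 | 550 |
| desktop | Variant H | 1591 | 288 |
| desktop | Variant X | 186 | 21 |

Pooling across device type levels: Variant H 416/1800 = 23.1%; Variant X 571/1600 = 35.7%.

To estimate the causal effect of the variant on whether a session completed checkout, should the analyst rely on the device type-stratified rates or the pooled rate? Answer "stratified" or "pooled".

The imbalance in device type arose from how sessions were allocated, not from anything the variant did; and device type independently affects the outcome. The pooled gap is confounded — condition on device type.
Within each level — mobile: 61.2% vs 38.9%; desktop: 18.1% vs 11.3% — Variant H is higher every time.

stratified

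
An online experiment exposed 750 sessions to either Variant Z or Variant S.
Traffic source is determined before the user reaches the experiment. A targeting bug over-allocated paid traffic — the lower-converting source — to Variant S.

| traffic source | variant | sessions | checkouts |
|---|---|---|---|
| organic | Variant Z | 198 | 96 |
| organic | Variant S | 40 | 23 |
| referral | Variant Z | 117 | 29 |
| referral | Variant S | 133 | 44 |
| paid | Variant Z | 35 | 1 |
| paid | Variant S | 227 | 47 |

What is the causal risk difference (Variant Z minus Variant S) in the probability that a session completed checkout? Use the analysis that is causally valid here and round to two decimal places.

-0.12

Since traffic source is a pre-existing factor (not a product of the variant) and it affects the outcome on its own, it is a confounder. The stratified rates, not the pooled rate, identify the causal effect.
Adjusting over the population distribution of traffic source: 0.317·(0.485−0.575) + 0.333·(0.248−0.331) + 0.349·(0.029−0.207) = -0.119.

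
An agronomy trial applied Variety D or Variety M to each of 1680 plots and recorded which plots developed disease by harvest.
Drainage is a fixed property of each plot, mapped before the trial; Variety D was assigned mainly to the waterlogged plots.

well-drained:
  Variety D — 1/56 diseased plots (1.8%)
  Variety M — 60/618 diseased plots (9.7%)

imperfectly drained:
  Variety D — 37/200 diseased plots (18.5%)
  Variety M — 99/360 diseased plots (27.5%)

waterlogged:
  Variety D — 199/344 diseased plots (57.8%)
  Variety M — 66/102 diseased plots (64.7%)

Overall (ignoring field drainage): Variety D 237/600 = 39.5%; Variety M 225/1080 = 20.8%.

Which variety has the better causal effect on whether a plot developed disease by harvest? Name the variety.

Since field drainage is a pre-existing factor (not a product of the variety) and it affects the outcome on its own, it is a confounder. The stratified rates, not the pooled rate, identify the causal effect.
Within each level — well-drained: 1.8% vs 9.7%; imperfectly drained: 18.5% vs 27.5%; waterlogged: 57.8% vs 64.7% — Variety D is lower every time.

Variety D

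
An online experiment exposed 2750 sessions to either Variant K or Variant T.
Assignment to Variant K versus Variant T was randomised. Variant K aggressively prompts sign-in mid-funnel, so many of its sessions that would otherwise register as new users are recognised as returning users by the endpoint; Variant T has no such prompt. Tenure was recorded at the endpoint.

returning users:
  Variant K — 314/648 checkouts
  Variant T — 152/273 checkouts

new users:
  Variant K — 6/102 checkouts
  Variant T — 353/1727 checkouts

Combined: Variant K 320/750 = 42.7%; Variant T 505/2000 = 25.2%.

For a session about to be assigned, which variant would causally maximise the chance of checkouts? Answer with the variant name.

Variant K

The distribution of user tenure is itself part of what the variant does — it is an intermediate outcome. Holding it fixed would remove that part of the effect; the total effect is the pooled difference.
Pooled: Variant K 42.7% vs Variant T 25.2%; Variant K is higher overall.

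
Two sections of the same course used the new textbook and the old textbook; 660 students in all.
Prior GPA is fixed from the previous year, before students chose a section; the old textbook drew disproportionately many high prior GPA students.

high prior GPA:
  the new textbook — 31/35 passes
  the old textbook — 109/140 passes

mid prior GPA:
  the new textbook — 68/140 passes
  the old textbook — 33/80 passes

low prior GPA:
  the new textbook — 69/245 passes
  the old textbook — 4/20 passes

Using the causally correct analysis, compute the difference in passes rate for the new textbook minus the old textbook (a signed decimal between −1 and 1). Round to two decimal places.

+0.09

The stratified and pooled comparisons disagree (the new textbook wins within each prior GPA band; the old textbook wins overall), so the answer turns on the causal role of prior GPA band.
Here prior GPA band is a common cause — it drives both which teaching method a case falls under and the outcome. The crude comparison mixes populations; the stratum-specific rates are the causally relevant ones.
Adjusting over the population distribution of prior GPA band: 0.265·(0.886−0.779) + 0.333·(0.486−0.412) + 0.402·(0.282−0.200) = +0.086.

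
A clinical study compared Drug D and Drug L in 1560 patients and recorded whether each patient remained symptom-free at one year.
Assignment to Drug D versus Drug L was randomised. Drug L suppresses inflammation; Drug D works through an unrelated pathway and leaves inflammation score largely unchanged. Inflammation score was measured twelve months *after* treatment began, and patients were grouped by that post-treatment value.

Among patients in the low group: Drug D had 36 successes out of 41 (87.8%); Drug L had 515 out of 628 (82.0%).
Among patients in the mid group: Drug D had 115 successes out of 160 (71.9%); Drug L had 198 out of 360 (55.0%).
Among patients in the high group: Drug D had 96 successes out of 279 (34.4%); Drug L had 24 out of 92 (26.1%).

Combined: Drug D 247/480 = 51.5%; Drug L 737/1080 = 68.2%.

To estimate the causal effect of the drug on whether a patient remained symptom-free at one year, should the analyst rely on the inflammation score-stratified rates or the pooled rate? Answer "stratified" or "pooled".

Stratifying would compare drugs among patients the drugs themselves sorted into inflammation score groups — a form of selection on an intermediate. The unconditioned pooled rates give the total causal effect.
Pooled: Drug D 51.5% vs Drug L 68.2%; Drug L is higher overall.

pooled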